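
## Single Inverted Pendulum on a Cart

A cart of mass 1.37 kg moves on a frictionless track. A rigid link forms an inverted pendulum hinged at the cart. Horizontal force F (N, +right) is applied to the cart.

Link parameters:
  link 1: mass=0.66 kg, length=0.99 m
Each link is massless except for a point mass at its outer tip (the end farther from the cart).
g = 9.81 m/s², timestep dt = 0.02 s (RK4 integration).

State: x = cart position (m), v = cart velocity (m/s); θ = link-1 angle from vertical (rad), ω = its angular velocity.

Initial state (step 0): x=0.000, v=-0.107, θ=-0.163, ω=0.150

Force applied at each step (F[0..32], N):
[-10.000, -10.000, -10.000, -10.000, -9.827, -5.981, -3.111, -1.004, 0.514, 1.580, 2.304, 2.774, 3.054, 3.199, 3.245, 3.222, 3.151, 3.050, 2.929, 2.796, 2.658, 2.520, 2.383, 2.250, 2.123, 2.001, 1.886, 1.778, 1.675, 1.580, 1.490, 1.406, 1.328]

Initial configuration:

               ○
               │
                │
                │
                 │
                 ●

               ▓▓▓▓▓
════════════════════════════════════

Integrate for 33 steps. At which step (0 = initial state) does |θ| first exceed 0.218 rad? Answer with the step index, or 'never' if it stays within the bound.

Answer: never

Derivation:
apply F[0]=-10.000 → step 1: x=-0.003, v=-0.236, θ=-0.159, ω=0.247
apply F[1]=-10.000 → step 2: x=-0.009, v=-0.367, θ=-0.153, ω=0.346
apply F[2]=-10.000 → step 3: x=-0.018, v=-0.497, θ=-0.145, ω=0.448
apply F[3]=-10.000 → step 4: x=-0.029, v=-0.629, θ=-0.135, ω=0.552
apply F[4]=-9.827 → step 5: x=-0.043, v=-0.760, θ=-0.123, ω=0.657
apply F[5]=-5.981 → step 6: x=-0.059, v=-0.837, θ=-0.109, ω=0.711
apply F[6]=-3.111 → step 7: x=-0.076, v=-0.873, θ=-0.095, ω=0.727
apply F[7]=-1.004 → step 8: x=-0.094, v=-0.880, θ=-0.081, ω=0.716
apply F[8]=+0.514 → step 9: x=-0.111, v=-0.866, θ=-0.067, ω=0.688
apply F[9]=+1.580 → step 10: x=-0.128, v=-0.837, θ=-0.053, ω=0.647
apply F[10]=+2.304 → step 11: x=-0.145, v=-0.799, θ=-0.041, ω=0.600
apply F[11]=+2.774 → step 12: x=-0.160, v=-0.756, θ=-0.029, ω=0.549
apply F[12]=+3.054 → step 13: x=-0.175, v=-0.709, θ=-0.019, ω=0.497
apply F[13]=+3.199 → step 14: x=-0.189, v=-0.661, θ=-0.009, ω=0.446
apply F[14]=+3.245 → step 15: x=-0.201, v=-0.613, θ=-0.001, ω=0.396
apply F[15]=+3.222 → step 16: x=-0.213, v=-0.566, θ=0.006, ω=0.349
apply F[16]=+3.151 → step 17: x=-0.224, v=-0.521, θ=0.013, ω=0.306
apply F[17]=+3.050 → step 18: x=-0.234, v=-0.478, θ=0.019, ω=0.266
apply F[18]=+2.929 → step 19: x=-0.243, v=-0.437, θ=0.024, ω=0.229
apply F[19]=+2.796 → step 20: x=-0.251, v=-0.399, θ=0.028, ω=0.195
apply F[20]=+2.658 → step 21: x=-0.259, v=-0.363, θ=0.031, ω=0.165
apply F[21]=+2.520 → step 22: x=-0.266, v=-0.329, θ=0.034, ω=0.137
apply F[22]=+2.383 → step 23: x=-0.272, v=-0.298, θ=0.037, ω=0.113
apply F[23]=+2.250 → step 24: x=-0.278, v=-0.269, θ=0.039, ω=0.091
apply F[24]=+2.123 → step 25: x=-0.283, v=-0.241, θ=0.041, ω=0.071
apply F[25]=+2.001 → step 26: x=-0.288, v=-0.216, θ=0.042, ω=0.054
apply F[26]=+1.886 → step 27: x=-0.292, v=-0.193, θ=0.043, ω=0.038
apply F[27]=+1.778 → step 28: x=-0.295, v=-0.171, θ=0.043, ω=0.025
apply F[28]=+1.675 → step 29: x=-0.299, v=-0.151, θ=0.044, ω=0.013
apply F[29]=+1.580 → step 30: x=-0.301, v=-0.132, θ=0.044, ω=0.002
apply F[30]=+1.490 → step 31: x=-0.304, v=-0.114, θ=0.044, ω=-0.007
apply F[31]=+1.406 → step 32: x=-0.306, v=-0.098, θ=0.044, ω=-0.014
apply F[32]=+1.328 → step 33: x=-0.308, v=-0.082, θ=0.043, ω=-0.021
max |θ| = 0.163 ≤ 0.218 over all 34 states.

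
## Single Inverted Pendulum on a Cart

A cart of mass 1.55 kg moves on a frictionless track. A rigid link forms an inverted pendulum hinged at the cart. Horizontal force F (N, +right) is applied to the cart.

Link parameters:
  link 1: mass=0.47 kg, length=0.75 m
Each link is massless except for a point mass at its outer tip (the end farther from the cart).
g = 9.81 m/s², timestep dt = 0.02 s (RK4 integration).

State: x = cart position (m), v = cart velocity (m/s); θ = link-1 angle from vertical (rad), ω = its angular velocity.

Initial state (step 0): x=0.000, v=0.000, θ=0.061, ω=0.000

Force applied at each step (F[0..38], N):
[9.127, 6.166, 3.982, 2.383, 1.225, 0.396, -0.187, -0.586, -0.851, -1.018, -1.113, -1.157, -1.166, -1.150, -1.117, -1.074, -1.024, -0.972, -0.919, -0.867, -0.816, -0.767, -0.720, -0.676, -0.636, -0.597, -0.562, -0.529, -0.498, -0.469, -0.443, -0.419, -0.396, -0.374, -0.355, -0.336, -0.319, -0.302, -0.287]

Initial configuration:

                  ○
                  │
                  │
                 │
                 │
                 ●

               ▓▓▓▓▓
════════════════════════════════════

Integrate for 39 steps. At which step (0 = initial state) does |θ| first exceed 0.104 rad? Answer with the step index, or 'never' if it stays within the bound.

apply F[0]=+9.127 → step 1: x=0.001, v=0.114, θ=0.060, ω=-0.136
apply F[1]=+6.166 → step 2: x=0.004, v=0.190, θ=0.056, ω=-0.222
apply F[2]=+3.982 → step 3: x=0.008, v=0.238, θ=0.051, ω=-0.272
apply F[3]=+2.383 → step 4: x=0.014, v=0.266, θ=0.045, ω=-0.297
apply F[4]=+1.225 → step 5: x=0.019, v=0.279, θ=0.039, ω=-0.303
apply F[5]=+0.396 → step 6: x=0.025, v=0.282, θ=0.033, ω=-0.298
apply F[6]=-0.187 → step 7: x=0.030, v=0.278, θ=0.028, ω=-0.284
apply F[7]=-0.586 → step 8: x=0.036, v=0.269, θ=0.022, ω=-0.265
apply F[8]=-0.851 → step 9: x=0.041, v=0.257, θ=0.017, ω=-0.244
apply F[9]=-1.018 → step 10: x=0.046, v=0.243, θ=0.012, ω=-0.222
apply F[10]=-1.113 → step 11: x=0.051, v=0.228, θ=0.008, ω=-0.199
apply F[11]=-1.157 → step 12: x=0.055, v=0.213, θ=0.004, ω=-0.177
apply F[12]=-1.166 → step 13: x=0.059, v=0.198, θ=0.001, ω=-0.156
apply F[13]=-1.150 → step 14: x=0.063, v=0.183, θ=-0.002, ω=-0.136
apply F[14]=-1.117 → step 15: x=0.066, v=0.168, θ=-0.004, ω=-0.118
apply F[15]=-1.074 → step 16: x=0.070, v=0.155, θ=-0.007, ω=-0.102
apply F[16]=-1.024 → step 17: x=0.073, v=0.142, θ=-0.008, ω=-0.087
apply F[17]=-0.972 → step 18: x=0.075, v=0.130, θ=-0.010, ω=-0.073
apply F[18]=-0.919 → step 19: x=0.078, v=0.119, θ=-0.011, ω=-0.061
apply F[19]=-0.867 → step 20: x=0.080, v=0.109, θ=-0.012, ω=-0.050
apply F[20]=-0.816 → step 21: x=0.082, v=0.099, θ=-0.013, ω=-0.040
apply F[21]=-0.767 → step 22: x=0.084, v=0.090, θ=-0.014, ω=-0.032
apply F[22]=-0.720 → step 23: x=0.086, v=0.081, θ=-0.015, ω=-0.024
apply F[23]=-0.676 → step 24: x=0.087, v=0.073, θ=-0.015, ω=-0.018
apply F[24]=-0.636 → step 25: x=0.089, v=0.066, θ=-0.015, ω=-0.012
apply F[25]=-0.597 → step 26: x=0.090, v=0.059, θ=-0.016, ω=-0.007
apply F[26]=-0.562 → step 27: x=0.091, v=0.053, θ=-0.016, ω=-0.003
apply F[27]=-0.529 → step 28: x=0.092, v=0.047, θ=-0.016, ω=0.001
apply F[28]=-0.498 → step 29: x=0.093, v=0.042, θ=-0.016, ω=0.004
apply F[29]=-0.469 → step 30: x=0.094, v=0.037, θ=-0.016, ω=0.007
apply F[30]=-0.443 → step 31: x=0.094, v=0.032, θ=-0.015, ω=0.009
apply F[31]=-0.419 → step 32: x=0.095, v=0.027, θ=-0.015, ω=0.011
apply F[32]=-0.396 → step 33: x=0.096, v=0.023, θ=-0.015, ω=0.013
apply F[33]=-0.374 → step 34: x=0.096, v=0.019, θ=-0.015, ω=0.014
apply F[34]=-0.355 → step 35: x=0.096, v=0.015, θ=-0.014, ω=0.015
apply F[35]=-0.336 → step 36: x=0.097, v=0.012, θ=-0.014, ω=0.016
apply F[36]=-0.319 → step 37: x=0.097, v=0.009, θ=-0.014, ω=0.017
apply F[37]=-0.302 → step 38: x=0.097, v=0.005, θ=-0.013, ω=0.018
apply F[38]=-0.287 → step 39: x=0.097, v=0.003, θ=-0.013, ω=0.018
max |θ| = 0.061 ≤ 0.104 over all 40 states.

Answer: never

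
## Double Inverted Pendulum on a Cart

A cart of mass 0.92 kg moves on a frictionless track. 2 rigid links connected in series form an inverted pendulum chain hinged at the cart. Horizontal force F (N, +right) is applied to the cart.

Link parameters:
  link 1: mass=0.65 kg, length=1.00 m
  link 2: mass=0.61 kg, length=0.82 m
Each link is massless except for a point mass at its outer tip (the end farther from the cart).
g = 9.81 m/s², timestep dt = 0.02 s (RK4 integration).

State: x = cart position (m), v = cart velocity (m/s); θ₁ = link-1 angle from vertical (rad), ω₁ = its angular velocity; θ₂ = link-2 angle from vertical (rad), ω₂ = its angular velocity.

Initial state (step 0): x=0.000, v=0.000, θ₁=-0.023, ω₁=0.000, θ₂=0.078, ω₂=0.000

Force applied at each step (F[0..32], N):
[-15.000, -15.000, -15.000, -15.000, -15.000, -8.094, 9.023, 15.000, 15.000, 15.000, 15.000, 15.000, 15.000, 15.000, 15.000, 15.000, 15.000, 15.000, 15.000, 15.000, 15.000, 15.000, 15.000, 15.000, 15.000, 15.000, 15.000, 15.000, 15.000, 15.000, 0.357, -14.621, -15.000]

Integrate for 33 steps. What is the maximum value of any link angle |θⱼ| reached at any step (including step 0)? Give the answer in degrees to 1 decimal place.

Answer: 24.1°

Derivation:
apply F[0]=-15.000 → step 1: x=-0.003, v=-0.320, θ₁=-0.020, ω₁=0.297, θ₂=0.078, ω₂=0.047
apply F[1]=-15.000 → step 2: x=-0.013, v=-0.642, θ₁=-0.011, ω₁=0.598, θ₂=0.080, ω₂=0.091
apply F[2]=-15.000 → step 3: x=-0.029, v=-0.967, θ₁=0.004, ω₁=0.908, θ₂=0.082, ω₂=0.128
apply F[3]=-15.000 → step 4: x=-0.052, v=-1.296, θ₁=0.025, ω₁=1.229, θ₂=0.085, ω₂=0.156
apply F[4]=-15.000 → step 5: x=-0.081, v=-1.630, θ₁=0.053, ω₁=1.563, θ₂=0.088, ω₂=0.172
apply F[5]=-8.094 → step 6: x=-0.115, v=-1.818, θ₁=0.086, ω₁=1.762, θ₂=0.092, ω₂=0.179
apply F[6]=+9.023 → step 7: x=-0.150, v=-1.644, θ₁=0.120, ω₁=1.611, θ₂=0.095, ω₂=0.175
apply F[7]=+15.000 → step 8: x=-0.180, v=-1.353, θ₁=0.150, ω₁=1.355, θ₂=0.099, ω₂=0.158
apply F[8]=+15.000 → step 9: x=-0.204, v=-1.072, θ₁=0.174, ω₁=1.123, θ₂=0.102, ω₂=0.127
apply F[9]=+15.000 → step 10: x=-0.223, v=-0.802, θ₁=0.195, ω₁=0.910, θ₂=0.104, ω₂=0.084
apply F[10]=+15.000 → step 11: x=-0.236, v=-0.539, θ₁=0.211, ω₁=0.714, θ₂=0.105, ω₂=0.031
apply F[11]=+15.000 → step 12: x=-0.244, v=-0.283, θ₁=0.223, ω₁=0.530, θ₂=0.105, ω₂=-0.032
apply F[12]=+15.000 → step 13: x=-0.247, v=-0.032, θ₁=0.232, ω₁=0.357, θ₂=0.104, ω₂=-0.102
apply F[13]=+15.000 → step 14: x=-0.246, v=0.217, θ₁=0.238, ω₁=0.191, θ₂=0.101, ω₂=-0.179
apply F[14]=+15.000 → step 15: x=-0.239, v=0.464, θ₁=0.240, ω₁=0.030, θ₂=0.096, ω₂=-0.259
apply F[15]=+15.000 → step 16: x=-0.227, v=0.711, θ₁=0.239, ω₁=-0.131, θ₂=0.090, ω₂=-0.343
apply F[16]=+15.000 → step 17: x=-0.210, v=0.959, θ₁=0.235, ω₁=-0.293, θ₂=0.083, ω₂=-0.429
apply F[17]=+15.000 → step 18: x=-0.189, v=1.210, θ₁=0.227, ω₁=-0.459, θ₂=0.073, ω₂=-0.515
apply F[18]=+15.000 → step 19: x=-0.162, v=1.466, θ₁=0.216, ω₁=-0.632, θ₂=0.062, ω₂=-0.600
apply F[19]=+15.000 → step 20: x=-0.130, v=1.727, θ₁=0.202, ω₁=-0.815, θ₂=0.049, ω₂=-0.682
apply F[20]=+15.000 → step 21: x=-0.093, v=1.996, θ₁=0.184, ω₁=-1.011, θ₂=0.035, ω₂=-0.760
apply F[21]=+15.000 → step 22: x=-0.050, v=2.273, θ₁=0.161, ω₁=-1.223, θ₂=0.019, ω₂=-0.831
apply F[22]=+15.000 → step 23: x=-0.002, v=2.560, θ₁=0.135, ω₁=-1.454, θ₂=0.002, ω₂=-0.893
apply F[23]=+15.000 → step 24: x=0.052, v=2.858, θ₁=0.103, ω₁=-1.708, θ₂=-0.017, ω₂=-0.945
apply F[24]=+15.000 → step 25: x=0.113, v=3.168, θ₁=0.066, ω₁=-1.985, θ₂=-0.036, ω₂=-0.983
apply F[25]=+15.000 → step 26: x=0.179, v=3.487, θ₁=0.023, ω₁=-2.286, θ₂=-0.056, ω₂=-1.007
apply F[26]=+15.000 → step 27: x=0.252, v=3.813, θ₁=-0.025, ω₁=-2.608, θ₂=-0.076, ω₂=-1.017
apply F[27]=+15.000 → step 28: x=0.332, v=4.139, θ₁=-0.081, ω₁=-2.945, θ₂=-0.097, ω₂=-1.019
apply F[28]=+15.000 → step 29: x=0.418, v=4.459, θ₁=-0.143, ω₁=-3.283, θ₂=-0.117, ω₂=-1.020
apply F[29]=+15.000 → step 30: x=0.510, v=4.759, θ₁=-0.212, ω₁=-3.607, θ₂=-0.138, ω₂=-1.033
apply F[30]=+0.357 → step 31: x=0.605, v=4.741, θ₁=-0.285, ω₁=-3.631, θ₂=-0.158, ω₂=-1.051
apply F[31]=-14.621 → step 32: x=0.697, v=4.435, θ₁=-0.355, ω₁=-3.404, θ₂=-0.179, ω₂=-1.041
apply F[32]=-15.000 → step 33: x=0.782, v=4.142, θ₁=-0.421, ω₁=-3.217, θ₂=-0.200, ω₂=-1.012
Max |angle| over trajectory = 0.421 rad = 24.1°.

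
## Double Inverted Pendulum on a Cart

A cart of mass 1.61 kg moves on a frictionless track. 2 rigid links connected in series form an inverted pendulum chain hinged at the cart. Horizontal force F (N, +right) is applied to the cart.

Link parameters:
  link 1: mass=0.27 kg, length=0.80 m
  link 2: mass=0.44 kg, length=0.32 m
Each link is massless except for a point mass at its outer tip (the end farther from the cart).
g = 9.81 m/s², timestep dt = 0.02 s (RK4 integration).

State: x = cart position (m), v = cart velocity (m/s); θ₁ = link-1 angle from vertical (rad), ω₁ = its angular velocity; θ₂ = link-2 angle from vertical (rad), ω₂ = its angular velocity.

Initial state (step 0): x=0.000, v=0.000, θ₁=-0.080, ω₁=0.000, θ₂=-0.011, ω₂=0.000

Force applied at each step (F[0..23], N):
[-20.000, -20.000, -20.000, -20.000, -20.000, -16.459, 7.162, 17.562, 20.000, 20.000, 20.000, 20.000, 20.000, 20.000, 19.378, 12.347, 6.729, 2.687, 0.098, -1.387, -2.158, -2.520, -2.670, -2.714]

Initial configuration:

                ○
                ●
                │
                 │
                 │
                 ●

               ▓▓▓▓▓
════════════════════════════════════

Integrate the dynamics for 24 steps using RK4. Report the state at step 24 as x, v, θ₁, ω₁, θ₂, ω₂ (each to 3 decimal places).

apply F[0]=-20.000 → step 1: x=-0.002, v=-0.241, θ₁=-0.077, ω₁=0.251, θ₂=-0.010, ω₂=0.120
apply F[1]=-20.000 → step 2: x=-0.010, v=-0.483, θ₁=-0.070, ω₁=0.506, θ₂=-0.006, ω₂=0.233
apply F[2]=-20.000 → step 3: x=-0.022, v=-0.725, θ₁=-0.057, ω₁=0.768, θ₂=-0.001, ω₂=0.334
apply F[3]=-20.000 → step 4: x=-0.039, v=-0.970, θ₁=-0.039, ω₁=1.041, θ₂=0.007, ω₂=0.416
apply F[4]=-20.000 → step 5: x=-0.061, v=-1.216, θ₁=-0.015, ω₁=1.328, θ₂=0.016, ω₂=0.474
apply F[5]=-16.459 → step 6: x=-0.087, v=-1.420, θ₁=0.014, ω₁=1.576, θ₂=0.026, ω₂=0.504
apply F[6]=+7.162 → step 7: x=-0.114, v=-1.333, θ₁=0.044, ω₁=1.474, θ₂=0.036, ω₂=0.506
apply F[7]=+17.562 → step 8: x=-0.139, v=-1.120, θ₁=0.071, ω₁=1.227, θ₂=0.046, ω₂=0.481
apply F[8]=+20.000 → step 9: x=-0.159, v=-0.878, θ₁=0.093, ω₁=0.960, θ₂=0.055, ω₂=0.430
apply F[9]=+20.000 → step 10: x=-0.174, v=-0.639, θ₁=0.109, ω₁=0.705, θ₂=0.063, ω₂=0.357
apply F[10]=+20.000 → step 11: x=-0.184, v=-0.402, θ₁=0.121, ω₁=0.460, θ₂=0.069, ω₂=0.269
apply F[11]=+20.000 → step 12: x=-0.190, v=-0.165, θ₁=0.128, ω₁=0.222, θ₂=0.074, ω₂=0.172
apply F[12]=+20.000 → step 13: x=-0.191, v=0.070, θ₁=0.130, ω₁=-0.014, θ₂=0.076, ω₂=0.073
apply F[13]=+20.000 → step 14: x=-0.187, v=0.306, θ₁=0.127, ω₁=-0.251, θ₂=0.076, ω₂=-0.024
apply F[14]=+19.378 → step 15: x=-0.179, v=0.535, θ₁=0.120, ω₁=-0.483, θ₂=0.075, ω₂=-0.111
apply F[15]=+12.347 → step 16: x=-0.167, v=0.678, θ₁=0.109, ω₁=-0.615, θ₂=0.072, ω₂=-0.180
apply F[16]=+6.729 → step 17: x=-0.153, v=0.753, θ₁=0.096, ω₁=-0.670, θ₂=0.068, ω₂=-0.233
apply F[17]=+2.687 → step 18: x=-0.137, v=0.778, θ₁=0.083, ω₁=-0.671, θ₂=0.063, ω₂=-0.270
apply F[18]=+0.098 → step 19: x=-0.122, v=0.773, θ₁=0.070, ω₁=-0.640, θ₂=0.057, ω₂=-0.295
apply F[19]=-1.387 → step 20: x=-0.106, v=0.751, θ₁=0.057, ω₁=-0.593, θ₂=0.051, ω₂=-0.309
apply F[20]=-2.158 → step 21: x=-0.092, v=0.720, θ₁=0.046, ω₁=-0.540, θ₂=0.045, ω₂=-0.314
apply F[21]=-2.520 → step 22: x=-0.078, v=0.685, θ₁=0.036, ω₁=-0.487, θ₂=0.039, ω₂=-0.313
apply F[22]=-2.670 → step 23: x=-0.064, v=0.649, θ₁=0.027, ω₁=-0.436, θ₂=0.033, ω₂=-0.306
apply F[23]=-2.714 → step 24: x=-0.052, v=0.614, θ₁=0.018, ω₁=-0.389, θ₂=0.027, ω₂=-0.295

Answer: x=-0.052, v=0.614, θ₁=0.018, ω₁=-0.389, θ₂=0.027, ω₂=-0.295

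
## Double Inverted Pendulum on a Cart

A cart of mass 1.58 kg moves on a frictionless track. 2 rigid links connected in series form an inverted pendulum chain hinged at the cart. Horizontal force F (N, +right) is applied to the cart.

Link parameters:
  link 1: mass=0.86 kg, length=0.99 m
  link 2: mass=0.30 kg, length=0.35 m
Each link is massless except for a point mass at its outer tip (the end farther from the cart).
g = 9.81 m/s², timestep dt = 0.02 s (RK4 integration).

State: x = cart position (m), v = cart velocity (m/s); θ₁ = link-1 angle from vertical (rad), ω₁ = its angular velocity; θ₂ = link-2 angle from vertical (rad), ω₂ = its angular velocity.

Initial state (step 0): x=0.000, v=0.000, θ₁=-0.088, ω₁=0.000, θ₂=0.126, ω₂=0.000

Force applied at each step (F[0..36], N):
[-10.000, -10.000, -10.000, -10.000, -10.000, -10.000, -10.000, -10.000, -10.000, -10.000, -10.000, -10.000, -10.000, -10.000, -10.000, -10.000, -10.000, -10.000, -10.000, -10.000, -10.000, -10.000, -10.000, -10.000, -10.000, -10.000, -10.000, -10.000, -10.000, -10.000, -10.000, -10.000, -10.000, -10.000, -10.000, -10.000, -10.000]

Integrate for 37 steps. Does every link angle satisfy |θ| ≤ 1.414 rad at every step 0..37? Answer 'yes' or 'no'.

Answer: no

Derivation:
apply F[0]=-10.000 → step 1: x=-0.001, v=-0.114, θ₁=-0.087, ω₁=0.082, θ₂=0.128, ω₂=0.166
apply F[1]=-10.000 → step 2: x=-0.005, v=-0.227, θ₁=-0.085, ω₁=0.165, θ₂=0.133, ω₂=0.332
apply F[2]=-10.000 → step 3: x=-0.010, v=-0.342, θ₁=-0.081, ω₁=0.249, θ₂=0.141, ω₂=0.500
apply F[3]=-10.000 → step 4: x=-0.018, v=-0.457, θ₁=-0.075, ω₁=0.334, θ₂=0.153, ω₂=0.671
apply F[4]=-10.000 → step 5: x=-0.029, v=-0.573, θ₁=-0.067, ω₁=0.422, θ₂=0.168, ω₂=0.844
apply F[5]=-10.000 → step 6: x=-0.041, v=-0.691, θ₁=-0.058, ω₁=0.513, θ₂=0.186, ω₂=1.021
apply F[6]=-10.000 → step 7: x=-0.056, v=-0.810, θ₁=-0.047, ω₁=0.608, θ₂=0.209, ω₂=1.202
apply F[7]=-10.000 → step 8: x=-0.074, v=-0.931, θ₁=-0.034, ω₁=0.706, θ₂=0.235, ω₂=1.386
apply F[8]=-10.000 → step 9: x=-0.093, v=-1.055, θ₁=-0.018, ω₁=0.810, θ₂=0.264, ω₂=1.574
apply F[9]=-10.000 → step 10: x=-0.116, v=-1.180, θ₁=-0.001, ω₁=0.919, θ₂=0.298, ω₂=1.765
apply F[10]=-10.000 → step 11: x=-0.141, v=-1.308, θ₁=0.018, ω₁=1.035, θ₂=0.335, ω₂=1.957
apply F[11]=-10.000 → step 12: x=-0.168, v=-1.437, θ₁=0.040, ω₁=1.158, θ₂=0.376, ω₂=2.149
apply F[12]=-10.000 → step 13: x=-0.198, v=-1.570, θ₁=0.065, ω₁=1.288, θ₂=0.421, ω₂=2.338
apply F[13]=-10.000 → step 14: x=-0.231, v=-1.704, θ₁=0.092, ω₁=1.427, θ₂=0.469, ω₂=2.521
apply F[14]=-10.000 → step 15: x=-0.266, v=-1.840, θ₁=0.122, ω₁=1.575, θ₂=0.521, ω₂=2.694
apply F[15]=-10.000 → step 16: x=-0.305, v=-1.977, θ₁=0.155, ω₁=1.732, θ₂=0.577, ω₂=2.852
apply F[16]=-10.000 → step 17: x=-0.345, v=-2.114, θ₁=0.191, ω₁=1.897, θ₂=0.635, ω₂=2.990
apply F[17]=-10.000 → step 18: x=-0.389, v=-2.250, θ₁=0.231, ω₁=2.072, θ₂=0.696, ω₂=3.101
apply F[18]=-10.000 → step 19: x=-0.435, v=-2.385, θ₁=0.274, ω₁=2.255, θ₂=0.759, ω₂=3.180
apply F[19]=-10.000 → step 20: x=-0.484, v=-2.516, θ₁=0.321, ω₁=2.446, θ₂=0.823, ω₂=3.219
apply F[20]=-10.000 → step 21: x=-0.536, v=-2.642, θ₁=0.372, ω₁=2.642, θ₂=0.888, ω₂=3.214
apply F[21]=-10.000 → step 22: x=-0.590, v=-2.761, θ₁=0.427, ω₁=2.843, θ₂=0.952, ω₂=3.161
apply F[22]=-10.000 → step 23: x=-0.646, v=-2.870, θ₁=0.486, ω₁=3.046, θ₂=1.014, ω₂=3.056
apply F[23]=-10.000 → step 24: x=-0.705, v=-2.967, θ₁=0.549, ω₁=3.250, θ₂=1.073, ω₂=2.900
apply F[24]=-10.000 → step 25: x=-0.765, v=-3.050, θ₁=0.616, ω₁=3.453, θ₂=1.129, ω₂=2.695
apply F[25]=-10.000 → step 26: x=-0.827, v=-3.117, θ₁=0.687, ω₁=3.653, θ₂=1.181, ω₂=2.445
apply F[26]=-10.000 → step 27: x=-0.890, v=-3.166, θ₁=0.762, ω₁=3.848, θ₂=1.227, ω₂=2.160
apply F[27]=-10.000 → step 28: x=-0.953, v=-3.194, θ₁=0.841, ω₁=4.039, θ₂=1.267, ω₂=1.850
apply F[28]=-10.000 → step 29: x=-1.017, v=-3.200, θ₁=0.923, ω₁=4.225, θ₂=1.301, ω₂=1.530
apply F[29]=-10.000 → step 30: x=-1.081, v=-3.184, θ₁=1.010, ω₁=4.407, θ₂=1.328, ω₂=1.218
apply F[30]=-10.000 → step 31: x=-1.144, v=-3.143, θ₁=1.100, ω₁=4.584, θ₂=1.350, ω₂=0.934
apply F[31]=-10.000 → step 32: x=-1.207, v=-3.077, θ₁=1.193, ω₁=4.759, θ₂=1.366, ω₂=0.701
apply F[32]=-10.000 → step 33: x=-1.267, v=-2.985, θ₁=1.290, ω₁=4.931, θ₂=1.378, ω₂=0.544
apply F[33]=-10.000 → step 34: x=-1.326, v=-2.869, θ₁=1.390, ω₁=5.102, θ₂=1.389, ω₂=0.487
apply F[34]=-10.000 → step 35: x=-1.382, v=-2.728, θ₁=1.494, ω₁=5.274, θ₂=1.399, ω₂=0.557
apply F[35]=-10.000 → step 36: x=-1.435, v=-2.563, θ₁=1.601, ω₁=5.449, θ₂=1.412, ω₂=0.775
apply F[36]=-10.000 → step 37: x=-1.484, v=-2.375, θ₁=1.712, ω₁=5.628, θ₂=1.431, ω₂=1.163
Max |angle| over trajectory = 1.712 rad; bound = 1.414 → exceeded.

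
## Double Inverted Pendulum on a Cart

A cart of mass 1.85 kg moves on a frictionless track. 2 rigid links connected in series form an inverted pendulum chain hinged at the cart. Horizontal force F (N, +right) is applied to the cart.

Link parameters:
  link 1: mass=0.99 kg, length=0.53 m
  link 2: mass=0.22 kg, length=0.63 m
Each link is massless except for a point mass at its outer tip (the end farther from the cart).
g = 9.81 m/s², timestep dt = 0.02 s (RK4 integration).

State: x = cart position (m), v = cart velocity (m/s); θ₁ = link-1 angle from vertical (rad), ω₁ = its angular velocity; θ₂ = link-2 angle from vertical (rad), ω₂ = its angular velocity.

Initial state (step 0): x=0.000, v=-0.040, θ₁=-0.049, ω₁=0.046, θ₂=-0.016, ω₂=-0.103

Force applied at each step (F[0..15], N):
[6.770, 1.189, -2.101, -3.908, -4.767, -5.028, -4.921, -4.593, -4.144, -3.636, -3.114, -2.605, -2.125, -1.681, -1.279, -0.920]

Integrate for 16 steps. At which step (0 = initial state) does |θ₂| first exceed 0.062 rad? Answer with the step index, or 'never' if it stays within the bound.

Answer: never

Derivation:
apply F[0]=+6.770 → step 1: x=-0.000, v=0.039, θ₁=-0.050, ω₁=-0.124, θ₂=-0.018, ω₂=-0.091
apply F[1]=+1.189 → step 2: x=0.001, v=0.059, θ₁=-0.053, ω₁=-0.182, θ₂=-0.020, ω₂=-0.079
apply F[2]=-2.101 → step 3: x=0.002, v=0.043, θ₁=-0.056, ω₁=-0.176, θ₂=-0.021, ω₂=-0.066
apply F[3]=-3.908 → step 4: x=0.003, v=0.008, θ₁=-0.060, ω₁=-0.135, θ₂=-0.022, ω₂=-0.052
apply F[4]=-4.767 → step 5: x=0.002, v=-0.035, θ₁=-0.062, ω₁=-0.078, θ₂=-0.023, ω₂=-0.037
apply F[5]=-5.028 → step 6: x=0.001, v=-0.082, θ₁=-0.063, ω₁=-0.017, θ₂=-0.024, ω₂=-0.022
apply F[6]=-4.921 → step 7: x=-0.001, v=-0.127, θ₁=-0.062, ω₁=0.041, θ₂=-0.024, ω₂=-0.007
apply F[7]=-4.593 → step 8: x=-0.004, v=-0.168, θ₁=-0.061, ω₁=0.094, θ₂=-0.024, ω₂=0.007
apply F[8]=-4.144 → step 9: x=-0.008, v=-0.205, θ₁=-0.059, ω₁=0.138, θ₂=-0.024, ω₂=0.021
apply F[9]=-3.636 → step 10: x=-0.012, v=-0.237, θ₁=-0.056, ω₁=0.174, θ₂=-0.023, ω₂=0.034
apply F[10]=-3.114 → step 11: x=-0.017, v=-0.264, θ₁=-0.052, ω₁=0.202, θ₂=-0.022, ω₂=0.046
apply F[11]=-2.605 → step 12: x=-0.023, v=-0.286, θ₁=-0.048, ω₁=0.223, θ₂=-0.021, ω₂=0.056
apply F[12]=-2.125 → step 13: x=-0.029, v=-0.303, θ₁=-0.043, ω₁=0.236, θ₂=-0.020, ω₂=0.066
apply F[13]=-1.681 → step 14: x=-0.035, v=-0.316, θ₁=-0.038, ω₁=0.244, θ₂=-0.019, ω₂=0.074
apply F[14]=-1.279 → step 15: x=-0.041, v=-0.325, θ₁=-0.033, ω₁=0.247, θ₂=-0.017, ω₂=0.080
apply F[15]=-0.920 → step 16: x=-0.048, v=-0.331, θ₁=-0.028, ω₁=0.245, θ₂=-0.016, ω₂=0.086
max |θ₂| = 0.024 ≤ 0.062 over all 17 states.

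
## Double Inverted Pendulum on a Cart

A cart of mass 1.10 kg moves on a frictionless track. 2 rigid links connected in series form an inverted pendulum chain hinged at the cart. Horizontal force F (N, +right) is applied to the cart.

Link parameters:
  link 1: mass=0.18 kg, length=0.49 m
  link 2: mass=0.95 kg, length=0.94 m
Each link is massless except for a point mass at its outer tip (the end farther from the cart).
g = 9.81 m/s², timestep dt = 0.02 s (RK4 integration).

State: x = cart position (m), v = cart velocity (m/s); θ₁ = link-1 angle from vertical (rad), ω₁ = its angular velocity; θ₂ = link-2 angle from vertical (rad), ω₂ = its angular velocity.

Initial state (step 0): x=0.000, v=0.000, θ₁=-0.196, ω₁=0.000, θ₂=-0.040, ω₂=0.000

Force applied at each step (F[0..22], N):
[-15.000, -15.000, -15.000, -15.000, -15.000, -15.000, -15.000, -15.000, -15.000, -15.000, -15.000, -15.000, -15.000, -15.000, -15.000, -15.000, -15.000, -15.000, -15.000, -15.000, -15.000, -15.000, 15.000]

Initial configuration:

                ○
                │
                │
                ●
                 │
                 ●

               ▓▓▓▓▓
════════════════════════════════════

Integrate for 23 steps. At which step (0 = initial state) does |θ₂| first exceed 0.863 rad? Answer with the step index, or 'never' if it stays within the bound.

apply F[0]=-15.000 → step 1: x=-0.002, v=-0.231, θ₁=-0.196, ω₁=0.035, θ₂=-0.038, ω₂=0.219
apply F[1]=-15.000 → step 2: x=-0.009, v=-0.462, θ₁=-0.195, ω₁=0.069, θ₂=-0.031, ω₂=0.440
apply F[2]=-15.000 → step 3: x=-0.021, v=-0.695, θ₁=-0.193, ω₁=0.100, θ₂=-0.020, ω₂=0.666
apply F[3]=-15.000 → step 4: x=-0.037, v=-0.929, θ₁=-0.191, ω₁=0.130, θ₂=-0.005, ω₂=0.898
apply F[4]=-15.000 → step 5: x=-0.058, v=-1.166, θ₁=-0.188, ω₁=0.159, θ₂=0.016, ω₂=1.136
apply F[5]=-15.000 → step 6: x=-0.084, v=-1.406, θ₁=-0.184, ω₁=0.194, θ₂=0.041, ω₂=1.379
apply F[6]=-15.000 → step 7: x=-0.114, v=-1.650, θ₁=-0.180, ω₁=0.243, θ₂=0.071, ω₂=1.625
apply F[7]=-15.000 → step 8: x=-0.150, v=-1.898, θ₁=-0.174, ω₁=0.318, θ₂=0.106, ω₂=1.868
apply F[8]=-15.000 → step 9: x=-0.190, v=-2.149, θ₁=-0.167, ω₁=0.430, θ₂=0.146, ω₂=2.103
apply F[9]=-15.000 → step 10: x=-0.236, v=-2.405, θ₁=-0.157, ω₁=0.594, θ₂=0.190, ω₂=2.324
apply F[10]=-15.000 → step 11: x=-0.286, v=-2.665, θ₁=-0.143, ω₁=0.824, θ₂=0.238, ω₂=2.525
apply F[11]=-15.000 → step 12: x=-0.342, v=-2.928, θ₁=-0.123, ω₁=1.130, θ₂=0.291, ω₂=2.699
apply F[12]=-15.000 → step 13: x=-0.404, v=-3.195, θ₁=-0.097, ω₁=1.524, θ₂=0.346, ω₂=2.839
apply F[13]=-15.000 → step 14: x=-0.470, v=-3.465, θ₁=-0.062, ω₁=2.017, θ₂=0.404, ω₂=2.938
apply F[14]=-15.000 → step 15: x=-0.542, v=-3.737, θ₁=-0.015, ω₁=2.622, θ₂=0.463, ω₂=2.982
apply F[15]=-15.000 → step 16: x=-0.620, v=-4.010, θ₁=0.044, ω₁=3.354, θ₂=0.523, ω₂=2.955
apply F[16]=-15.000 → step 17: x=-0.703, v=-4.279, θ₁=0.120, ω₁=4.235, θ₂=0.581, ω₂=2.831
apply F[17]=-15.000 → step 18: x=-0.791, v=-4.536, θ₁=0.215, ω₁=5.293, θ₂=0.635, ω₂=2.575
apply F[18]=-15.000 → step 19: x=-0.884, v=-4.761, θ₁=0.333, ω₁=6.548, θ₂=0.683, ω₂=2.149
apply F[19]=-15.000 → step 20: x=-0.981, v=-4.908, θ₁=0.477, ω₁=7.932, θ₂=0.720, ω₂=1.556
apply F[20]=-15.000 → step 21: x=-1.079, v=-4.908, θ₁=0.648, ω₁=9.033, θ₂=0.745, ω₂=1.003
apply F[21]=-15.000 → step 22: x=-1.176, v=-4.769, θ₁=0.832, ω₁=9.189, θ₂=0.764, ω₂=0.945
apply F[22]=+15.000 → step 23: x=-1.266, v=-4.288, θ₁=1.009, ω₁=8.523, θ₂=0.785, ω₂=1.187
max |θ₂| = 0.785 ≤ 0.863 over all 24 states.

Answer: never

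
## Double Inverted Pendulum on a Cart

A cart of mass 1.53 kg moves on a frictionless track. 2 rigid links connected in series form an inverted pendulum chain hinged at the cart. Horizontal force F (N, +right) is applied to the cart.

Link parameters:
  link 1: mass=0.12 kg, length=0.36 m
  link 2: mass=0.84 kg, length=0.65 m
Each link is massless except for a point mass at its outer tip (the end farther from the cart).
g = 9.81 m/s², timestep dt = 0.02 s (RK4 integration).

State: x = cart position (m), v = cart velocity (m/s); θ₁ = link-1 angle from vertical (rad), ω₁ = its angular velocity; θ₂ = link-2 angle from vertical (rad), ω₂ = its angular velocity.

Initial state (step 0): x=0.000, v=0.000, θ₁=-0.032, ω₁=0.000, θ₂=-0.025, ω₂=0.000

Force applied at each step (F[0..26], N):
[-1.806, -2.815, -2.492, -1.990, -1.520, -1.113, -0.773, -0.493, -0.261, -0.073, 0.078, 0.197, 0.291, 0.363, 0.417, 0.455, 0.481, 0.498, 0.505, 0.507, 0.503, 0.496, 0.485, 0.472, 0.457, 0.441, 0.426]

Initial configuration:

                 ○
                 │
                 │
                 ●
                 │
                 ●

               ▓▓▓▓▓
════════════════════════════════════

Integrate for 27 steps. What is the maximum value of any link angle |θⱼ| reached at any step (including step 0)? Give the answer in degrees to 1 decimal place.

apply F[0]=-1.806 → step 1: x=-0.000, v=-0.020, θ₁=-0.032, ω₁=0.010, θ₂=-0.025, ω₂=0.017
apply F[1]=-2.815 → step 2: x=-0.001, v=-0.053, θ₁=-0.031, ω₁=0.057, θ₂=-0.024, ω₂=0.034
apply F[2]=-2.492 → step 3: x=-0.002, v=-0.081, θ₁=-0.030, ω₁=0.096, θ₂=-0.023, ω₂=0.050
apply F[3]=-1.990 → step 4: x=-0.004, v=-0.104, θ₁=-0.028, ω₁=0.120, θ₂=-0.022, ω₂=0.064
apply F[4]=-1.520 → step 5: x=-0.006, v=-0.120, θ₁=-0.025, ω₁=0.134, θ₂=-0.021, ω₂=0.075
apply F[5]=-1.113 → step 6: x=-0.009, v=-0.132, θ₁=-0.022, ω₁=0.141, θ₂=-0.019, ω₂=0.084
apply F[6]=-0.773 → step 7: x=-0.012, v=-0.140, θ₁=-0.019, ω₁=0.141, θ₂=-0.018, ω₂=0.089
apply F[7]=-0.493 → step 8: x=-0.014, v=-0.144, θ₁=-0.017, ω₁=0.138, θ₂=-0.016, ω₂=0.093
apply F[8]=-0.261 → step 9: x=-0.017, v=-0.145, θ₁=-0.014, ω₁=0.132, θ₂=-0.014, ω₂=0.094
apply F[9]=-0.073 → step 10: x=-0.020, v=-0.145, θ₁=-0.011, ω₁=0.124, θ₂=-0.012, ω₂=0.093
apply F[10]=+0.078 → step 11: x=-0.023, v=-0.142, θ₁=-0.009, ω₁=0.115, θ₂=-0.010, ω₂=0.091
apply F[11]=+0.197 → step 12: x=-0.026, v=-0.139, θ₁=-0.007, ω₁=0.106, θ₂=-0.008, ω₂=0.088
apply F[12]=+0.291 → step 13: x=-0.029, v=-0.134, θ₁=-0.005, ω₁=0.097, θ₂=-0.007, ω₂=0.084
apply F[13]=+0.363 → step 14: x=-0.031, v=-0.129, θ₁=-0.003, ω₁=0.088, θ₂=-0.005, ω₂=0.079
apply F[14]=+0.417 → step 15: x=-0.034, v=-0.123, θ₁=-0.001, ω₁=0.079, θ₂=-0.004, ω₂=0.074
apply F[15]=+0.455 → step 16: x=-0.036, v=-0.117, θ₁=0.000, ω₁=0.071, θ₂=-0.002, ω₂=0.068
apply F[16]=+0.481 → step 17: x=-0.038, v=-0.111, θ₁=0.002, ω₁=0.063, θ₂=-0.001, ω₂=0.063
apply F[17]=+0.498 → step 18: x=-0.041, v=-0.105, θ₁=0.003, ω₁=0.055, θ₂=0.000, ω₂=0.057
apply F[18]=+0.505 → step 19: x=-0.043, v=-0.099, θ₁=0.004, ω₁=0.048, θ₂=0.002, ω₂=0.052
apply F[19]=+0.507 → step 20: x=-0.045, v=-0.093, θ₁=0.005, ω₁=0.042, θ₂=0.002, ω₂=0.047
apply F[20]=+0.503 → step 21: x=-0.046, v=-0.087, θ₁=0.005, ω₁=0.036, θ₂=0.003, ω₂=0.042
apply F[21]=+0.496 → step 22: x=-0.048, v=-0.081, θ₁=0.006, ω₁=0.031, θ₂=0.004, ω₂=0.037
apply F[22]=+0.485 → step 23: x=-0.050, v=-0.075, θ₁=0.007, ω₁=0.026, θ₂=0.005, ω₂=0.032
apply F[23]=+0.472 → step 24: x=-0.051, v=-0.070, θ₁=0.007, ω₁=0.022, θ₂=0.005, ω₂=0.028
apply F[24]=+0.457 → step 25: x=-0.052, v=-0.065, θ₁=0.008, ω₁=0.018, θ₂=0.006, ω₂=0.024
apply F[25]=+0.441 → step 26: x=-0.054, v=-0.060, θ₁=0.008, ω₁=0.014, θ₂=0.006, ω₂=0.021
apply F[26]=+0.426 → step 27: x=-0.055, v=-0.056, θ₁=0.008, ω₁=0.011, θ₂=0.007, ω₂=0.017
Max |angle| over trajectory = 0.032 rad = 1.8°.

Answer: 1.8°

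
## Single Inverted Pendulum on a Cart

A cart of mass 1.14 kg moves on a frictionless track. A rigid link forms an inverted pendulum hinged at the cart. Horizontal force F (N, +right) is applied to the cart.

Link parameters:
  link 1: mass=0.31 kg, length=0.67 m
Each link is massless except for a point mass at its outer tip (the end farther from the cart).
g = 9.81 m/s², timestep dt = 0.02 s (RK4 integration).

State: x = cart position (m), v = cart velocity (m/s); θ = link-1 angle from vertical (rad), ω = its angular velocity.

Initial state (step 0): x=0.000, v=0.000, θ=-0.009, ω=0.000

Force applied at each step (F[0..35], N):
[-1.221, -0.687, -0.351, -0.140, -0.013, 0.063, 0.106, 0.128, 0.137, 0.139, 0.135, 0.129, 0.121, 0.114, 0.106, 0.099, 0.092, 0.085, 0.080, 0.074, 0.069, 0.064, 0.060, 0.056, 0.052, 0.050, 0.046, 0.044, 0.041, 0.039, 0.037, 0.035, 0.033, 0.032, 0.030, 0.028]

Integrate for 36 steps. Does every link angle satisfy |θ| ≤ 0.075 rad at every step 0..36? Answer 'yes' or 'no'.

apply F[0]=-1.221 → step 1: x=-0.000, v=-0.021, θ=-0.009, ω=0.029
apply F[1]=-0.687 → step 2: x=-0.001, v=-0.033, θ=-0.008, ω=0.044
apply F[2]=-0.351 → step 3: x=-0.001, v=-0.038, θ=-0.007, ω=0.050
apply F[3]=-0.140 → step 4: x=-0.002, v=-0.040, θ=-0.006, ω=0.051
apply F[4]=-0.013 → step 5: x=-0.003, v=-0.040, θ=-0.005, ω=0.049
apply F[5]=+0.063 → step 6: x=-0.004, v=-0.039, θ=-0.004, ω=0.046
apply F[6]=+0.106 → step 7: x=-0.005, v=-0.037, θ=-0.003, ω=0.042
apply F[7]=+0.128 → step 8: x=-0.005, v=-0.035, θ=-0.002, ω=0.038
apply F[8]=+0.137 → step 9: x=-0.006, v=-0.032, θ=-0.002, ω=0.033
apply F[9]=+0.139 → step 10: x=-0.007, v=-0.030, θ=-0.001, ω=0.029
apply F[10]=+0.135 → step 11: x=-0.007, v=-0.027, θ=-0.001, ω=0.025
apply F[11]=+0.129 → step 12: x=-0.008, v=-0.025, θ=-0.000, ω=0.022
apply F[12]=+0.121 → step 13: x=-0.008, v=-0.023, θ=0.000, ω=0.019
apply F[13]=+0.114 → step 14: x=-0.009, v=-0.021, θ=0.001, ω=0.016
apply F[14]=+0.106 → step 15: x=-0.009, v=-0.019, θ=0.001, ω=0.013
apply F[15]=+0.099 → step 16: x=-0.009, v=-0.017, θ=0.001, ω=0.011
apply F[16]=+0.092 → step 17: x=-0.010, v=-0.016, θ=0.001, ω=0.009
apply F[17]=+0.085 → step 18: x=-0.010, v=-0.014, θ=0.002, ω=0.008
apply F[18]=+0.080 → step 19: x=-0.010, v=-0.013, θ=0.002, ω=0.006
apply F[19]=+0.074 → step 20: x=-0.010, v=-0.012, θ=0.002, ω=0.005
apply F[20]=+0.069 → step 21: x=-0.011, v=-0.011, θ=0.002, ω=0.004
apply F[21]=+0.064 → step 22: x=-0.011, v=-0.010, θ=0.002, ω=0.003
apply F[22]=+0.060 → step 23: x=-0.011, v=-0.009, θ=0.002, ω=0.002
apply F[23]=+0.056 → step 24: x=-0.011, v=-0.008, θ=0.002, ω=0.001
apply F[24]=+0.052 → step 25: x=-0.011, v=-0.007, θ=0.002, ω=0.001
apply F[25]=+0.050 → step 26: x=-0.012, v=-0.006, θ=0.002, ω=-0.000
apply F[26]=+0.046 → step 27: x=-0.012, v=-0.006, θ=0.002, ω=-0.000
apply F[27]=+0.044 → step 28: x=-0.012, v=-0.005, θ=0.002, ω=-0.001
apply F[28]=+0.041 → step 29: x=-0.012, v=-0.004, θ=0.002, ω=-0.001
apply F[29]=+0.039 → step 30: x=-0.012, v=-0.004, θ=0.002, ω=-0.001
apply F[30]=+0.037 → step 31: x=-0.012, v=-0.003, θ=0.002, ω=-0.002
apply F[31]=+0.035 → step 32: x=-0.012, v=-0.003, θ=0.002, ω=-0.002
apply F[32]=+0.033 → step 33: x=-0.012, v=-0.002, θ=0.002, ω=-0.002
apply F[33]=+0.032 → step 34: x=-0.012, v=-0.002, θ=0.002, ω=-0.002
apply F[34]=+0.030 → step 35: x=-0.012, v=-0.001, θ=0.002, ω=-0.002
apply F[35]=+0.028 → step 36: x=-0.012, v=-0.001, θ=0.002, ω=-0.002
Max |angle| over trajectory = 0.009 rad; bound = 0.075 → within bound.

Answer: yes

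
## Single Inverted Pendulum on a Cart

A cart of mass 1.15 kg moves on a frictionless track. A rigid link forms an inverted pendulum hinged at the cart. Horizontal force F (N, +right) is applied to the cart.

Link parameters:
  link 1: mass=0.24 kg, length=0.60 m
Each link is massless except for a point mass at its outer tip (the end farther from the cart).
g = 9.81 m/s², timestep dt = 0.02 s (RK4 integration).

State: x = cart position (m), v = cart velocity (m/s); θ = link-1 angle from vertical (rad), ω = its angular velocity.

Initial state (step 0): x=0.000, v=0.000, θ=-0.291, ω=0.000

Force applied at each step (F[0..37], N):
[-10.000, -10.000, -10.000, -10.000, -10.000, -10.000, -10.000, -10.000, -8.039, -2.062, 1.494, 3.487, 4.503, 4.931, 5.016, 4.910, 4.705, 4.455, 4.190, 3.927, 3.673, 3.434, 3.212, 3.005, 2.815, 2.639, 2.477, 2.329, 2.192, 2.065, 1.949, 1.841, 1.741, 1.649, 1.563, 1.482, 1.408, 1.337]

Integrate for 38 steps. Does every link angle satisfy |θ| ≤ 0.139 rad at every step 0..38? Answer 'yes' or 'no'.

Answer: no

Derivation:
apply F[0]=-10.000 → step 1: x=-0.002, v=-0.160, θ=-0.289, ω=0.162
apply F[1]=-10.000 → step 2: x=-0.006, v=-0.320, θ=-0.285, ω=0.325
apply F[2]=-10.000 → step 3: x=-0.014, v=-0.481, θ=-0.276, ω=0.492
apply F[3]=-10.000 → step 4: x=-0.026, v=-0.642, θ=-0.265, ω=0.663
apply F[4]=-10.000 → step 5: x=-0.040, v=-0.804, θ=-0.250, ω=0.841
apply F[5]=-10.000 → step 6: x=-0.058, v=-0.967, θ=-0.231, ω=1.027
apply F[6]=-10.000 → step 7: x=-0.079, v=-1.131, θ=-0.209, ω=1.222
apply F[7]=-10.000 → step 8: x=-0.103, v=-1.297, θ=-0.182, ω=1.429
apply F[8]=-8.039 → step 9: x=-0.130, v=-1.430, θ=-0.152, ω=1.594
apply F[9]=-2.062 → step 10: x=-0.159, v=-1.461, θ=-0.120, ω=1.601
apply F[10]=+1.494 → step 11: x=-0.188, v=-1.432, θ=-0.089, ω=1.518
apply F[11]=+3.487 → step 12: x=-0.216, v=-1.368, θ=-0.060, ω=1.389
apply F[12]=+4.503 → step 13: x=-0.243, v=-1.288, θ=-0.034, ω=1.241
apply F[13]=+4.931 → step 14: x=-0.268, v=-1.202, θ=-0.010, ω=1.089
apply F[14]=+5.016 → step 15: x=-0.291, v=-1.115, θ=0.010, ω=0.944
apply F[15]=+4.910 → step 16: x=-0.312, v=-1.030, θ=0.028, ω=0.809
apply F[16]=+4.705 → step 17: x=-0.332, v=-0.950, θ=0.043, ω=0.687
apply F[17]=+4.455 → step 18: x=-0.350, v=-0.874, θ=0.055, ω=0.577
apply F[18]=+4.190 → step 19: x=-0.367, v=-0.804, θ=0.066, ω=0.480
apply F[19]=+3.927 → step 20: x=-0.382, v=-0.738, θ=0.074, ω=0.394
apply F[20]=+3.673 → step 21: x=-0.397, v=-0.678, θ=0.082, ω=0.319
apply F[21]=+3.434 → step 22: x=-0.410, v=-0.621, θ=0.087, ω=0.253
apply F[22]=+3.212 → step 23: x=-0.421, v=-0.569, θ=0.092, ω=0.196
apply F[23]=+3.005 → step 24: x=-0.432, v=-0.521, θ=0.095, ω=0.146
apply F[24]=+2.815 → step 25: x=-0.442, v=-0.476, θ=0.098, ω=0.103
apply F[25]=+2.639 → step 26: x=-0.451, v=-0.434, θ=0.099, ω=0.066
apply F[26]=+2.477 → step 27: x=-0.460, v=-0.395, θ=0.100, ω=0.034
apply F[27]=+2.329 → step 28: x=-0.467, v=-0.359, θ=0.101, ω=0.006
apply F[28]=+2.192 → step 29: x=-0.474, v=-0.325, θ=0.101, ω=-0.017
apply F[29]=+2.065 → step 30: x=-0.480, v=-0.293, θ=0.100, ω=-0.037
apply F[30]=+1.949 → step 31: x=-0.486, v=-0.263, θ=0.099, ω=-0.054
apply F[31]=+1.841 → step 32: x=-0.491, v=-0.235, θ=0.098, ω=-0.068
apply F[32]=+1.741 → step 33: x=-0.495, v=-0.209, θ=0.097, ω=-0.080
apply F[33]=+1.649 → step 34: x=-0.499, v=-0.184, θ=0.095, ω=-0.089
apply F[34]=+1.563 → step 35: x=-0.503, v=-0.161, θ=0.093, ω=-0.097
apply F[35]=+1.482 → step 36: x=-0.506, v=-0.139, θ=0.091, ω=-0.104
apply F[36]=+1.408 → step 37: x=-0.508, v=-0.118, θ=0.089, ω=-0.109
apply F[37]=+1.337 → step 38: x=-0.510, v=-0.099, θ=0.087, ω=-0.113
Max |angle| over trajectory = 0.291 rad; bound = 0.139 → exceeded.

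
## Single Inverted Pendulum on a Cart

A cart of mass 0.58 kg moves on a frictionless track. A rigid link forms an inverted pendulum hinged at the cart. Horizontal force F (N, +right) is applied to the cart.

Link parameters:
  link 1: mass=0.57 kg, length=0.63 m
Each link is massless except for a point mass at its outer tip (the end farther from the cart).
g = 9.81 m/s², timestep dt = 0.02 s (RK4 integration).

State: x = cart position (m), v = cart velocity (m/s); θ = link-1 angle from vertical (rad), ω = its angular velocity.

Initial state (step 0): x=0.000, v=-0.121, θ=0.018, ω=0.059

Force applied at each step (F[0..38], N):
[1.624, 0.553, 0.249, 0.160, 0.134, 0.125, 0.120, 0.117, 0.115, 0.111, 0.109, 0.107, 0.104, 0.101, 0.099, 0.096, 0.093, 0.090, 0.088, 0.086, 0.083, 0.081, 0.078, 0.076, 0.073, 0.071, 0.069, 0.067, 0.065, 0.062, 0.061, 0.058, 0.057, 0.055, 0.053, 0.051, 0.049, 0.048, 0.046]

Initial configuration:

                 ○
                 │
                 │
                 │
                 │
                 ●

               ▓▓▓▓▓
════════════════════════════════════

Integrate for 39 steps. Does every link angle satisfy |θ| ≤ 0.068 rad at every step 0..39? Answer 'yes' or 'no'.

apply F[0]=+1.624 → step 1: x=-0.002, v=-0.069, θ=0.018, ω=-0.019
apply F[1]=+0.553 → step 2: x=-0.003, v=-0.053, θ=0.018, ω=-0.038
apply F[2]=+0.249 → step 3: x=-0.004, v=-0.048, θ=0.017, ω=-0.040
apply F[3]=+0.160 → step 4: x=-0.005, v=-0.045, θ=0.016, ω=-0.039
apply F[4]=+0.134 → step 5: x=-0.006, v=-0.044, θ=0.016, ω=-0.036
apply F[5]=+0.125 → step 6: x=-0.007, v=-0.043, θ=0.015, ω=-0.034
apply F[6]=+0.120 → step 7: x=-0.008, v=-0.041, θ=0.014, ω=-0.032
apply F[7]=+0.117 → step 8: x=-0.008, v=-0.040, θ=0.014, ω=-0.029
apply F[8]=+0.115 → step 9: x=-0.009, v=-0.038, θ=0.013, ω=-0.027
apply F[9]=+0.111 → step 10: x=-0.010, v=-0.037, θ=0.012, ω=-0.026
apply F[10]=+0.109 → step 11: x=-0.011, v=-0.036, θ=0.012, ω=-0.024
apply F[11]=+0.107 → step 12: x=-0.011, v=-0.034, θ=0.011, ω=-0.023
apply F[12]=+0.104 → step 13: x=-0.012, v=-0.033, θ=0.011, ω=-0.021
apply F[13]=+0.101 → step 14: x=-0.013, v=-0.031, θ=0.011, ω=-0.020
apply F[14]=+0.099 → step 15: x=-0.013, v=-0.030, θ=0.010, ω=-0.019
apply F[15]=+0.096 → step 16: x=-0.014, v=-0.029, θ=0.010, ω=-0.018
apply F[16]=+0.093 → step 17: x=-0.014, v=-0.027, θ=0.010, ω=-0.017
apply F[17]=+0.090 → step 18: x=-0.015, v=-0.026, θ=0.009, ω=-0.017
apply F[18]=+0.088 → step 19: x=-0.016, v=-0.025, θ=0.009, ω=-0.016
apply F[19]=+0.086 → step 20: x=-0.016, v=-0.023, θ=0.009, ω=-0.015
apply F[20]=+0.083 → step 21: x=-0.016, v=-0.022, θ=0.008, ω=-0.015
apply F[21]=+0.081 → step 22: x=-0.017, v=-0.021, θ=0.008, ω=-0.014
apply F[22]=+0.078 → step 23: x=-0.017, v=-0.020, θ=0.008, ω=-0.013
apply F[23]=+0.076 → step 24: x=-0.018, v=-0.019, θ=0.007, ω=-0.013
apply F[24]=+0.073 → step 25: x=-0.018, v=-0.017, θ=0.007, ω=-0.012
apply F[25]=+0.071 → step 26: x=-0.018, v=-0.016, θ=0.007, ω=-0.012
apply F[26]=+0.069 → step 27: x=-0.019, v=-0.015, θ=0.007, ω=-0.012
apply F[27]=+0.067 → step 28: x=-0.019, v=-0.014, θ=0.006, ω=-0.011
apply F[28]=+0.065 → step 29: x=-0.019, v=-0.013, θ=0.006, ω=-0.011
apply F[29]=+0.062 → step 30: x=-0.020, v=-0.012, θ=0.006, ω=-0.010
apply F[30]=+0.061 → step 31: x=-0.020, v=-0.011, θ=0.006, ω=-0.010
apply F[31]=+0.058 → step 32: x=-0.020, v=-0.010, θ=0.006, ω=-0.010
apply F[32]=+0.057 → step 33: x=-0.020, v=-0.009, θ=0.005, ω=-0.009
apply F[33]=+0.055 → step 34: x=-0.020, v=-0.009, θ=0.005, ω=-0.009
apply F[34]=+0.053 → step 35: x=-0.021, v=-0.008, θ=0.005, ω=-0.009
apply F[35]=+0.051 → step 36: x=-0.021, v=-0.007, θ=0.005, ω=-0.009
apply F[36]=+0.049 → step 37: x=-0.021, v=-0.006, θ=0.005, ω=-0.008
apply F[37]=+0.048 → step 38: x=-0.021, v=-0.005, θ=0.005, ω=-0.008
apply F[38]=+0.046 → step 39: x=-0.021, v=-0.005, θ=0.004, ω=-0.008
Max |angle| over trajectory = 0.018 rad; bound = 0.068 → within bound.

Answer: yes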